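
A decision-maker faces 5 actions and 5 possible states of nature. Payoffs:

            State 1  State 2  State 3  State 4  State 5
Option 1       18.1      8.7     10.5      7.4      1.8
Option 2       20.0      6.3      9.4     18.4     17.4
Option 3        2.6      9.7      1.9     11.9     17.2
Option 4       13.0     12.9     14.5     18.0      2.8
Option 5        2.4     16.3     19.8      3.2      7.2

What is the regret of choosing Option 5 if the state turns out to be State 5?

10.2

Best payoff under State 5 is 17.4.
Regret = 17.4 − 7.2 = 10.2.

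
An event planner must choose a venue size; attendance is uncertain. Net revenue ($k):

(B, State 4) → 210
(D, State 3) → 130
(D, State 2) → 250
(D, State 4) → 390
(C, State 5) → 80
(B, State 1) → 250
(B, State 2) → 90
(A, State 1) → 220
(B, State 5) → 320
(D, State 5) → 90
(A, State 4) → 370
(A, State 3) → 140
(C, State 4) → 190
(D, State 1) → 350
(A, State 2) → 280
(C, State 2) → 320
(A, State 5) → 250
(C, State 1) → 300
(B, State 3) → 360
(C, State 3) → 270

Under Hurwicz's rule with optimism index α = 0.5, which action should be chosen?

A

A: 0.5·370 + 0.5·140 = 255
B: 0.5·360 + 0.5·90 = 225
C: 0.5·320 + 0.5·80 = 200
D: 0.5·390 + 0.5·90 = 240
Highest Hurwicz score = 255 → A.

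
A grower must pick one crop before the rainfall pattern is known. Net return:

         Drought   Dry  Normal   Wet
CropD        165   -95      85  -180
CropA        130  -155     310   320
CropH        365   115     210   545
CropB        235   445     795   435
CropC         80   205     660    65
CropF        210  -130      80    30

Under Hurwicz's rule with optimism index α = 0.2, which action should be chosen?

CropB

CropD: 0.2·165 + 0.8·(-180) = -111
CropA: 0.2·320 + 0.8·(-155) = -60
CropH: 0.2·545 + 0.8·115 = 201
CropB: 0.2·795 + 0.8·235 = 347
CropC: 0.2·660 + 0.8·65 = 184
CropF: 0.2·210 + 0.8·(-130) = -62
Highest Hurwicz score = 347 → CropB.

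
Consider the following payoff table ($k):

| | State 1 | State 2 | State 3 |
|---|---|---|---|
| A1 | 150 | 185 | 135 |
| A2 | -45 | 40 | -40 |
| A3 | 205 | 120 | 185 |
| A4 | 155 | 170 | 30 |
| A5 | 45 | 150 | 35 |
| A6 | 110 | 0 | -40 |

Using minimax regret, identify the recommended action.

Column bests: State 1=205, State 2=185, State 3=185.
A1 regrets: 55, 0, 50 → max 55
A2 regrets: 250, 145, 225 → max 250
A3 regrets: 0, 65, 0 → max 65
A4 regrets: 50, 15, 155 → max 155
A5 regrets: 160, 35, 150 → max 160
A6 regrets: 95, 185, 225 → max 225
Smallest max regret = 55 → A1.

A1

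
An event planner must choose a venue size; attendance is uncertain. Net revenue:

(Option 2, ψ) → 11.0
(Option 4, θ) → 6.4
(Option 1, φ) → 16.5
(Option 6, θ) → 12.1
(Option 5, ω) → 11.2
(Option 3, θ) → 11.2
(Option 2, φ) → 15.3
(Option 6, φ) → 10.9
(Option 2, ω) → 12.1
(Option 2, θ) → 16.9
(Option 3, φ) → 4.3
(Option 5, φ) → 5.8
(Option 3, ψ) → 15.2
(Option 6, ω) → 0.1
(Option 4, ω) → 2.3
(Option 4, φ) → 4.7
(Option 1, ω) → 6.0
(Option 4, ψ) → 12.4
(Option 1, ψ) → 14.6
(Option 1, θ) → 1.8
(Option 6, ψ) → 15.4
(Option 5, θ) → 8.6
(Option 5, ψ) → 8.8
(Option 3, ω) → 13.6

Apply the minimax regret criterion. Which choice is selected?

Option 2

Column bests: θ=16.9, φ=16.5, ψ=15.4, ω=13.6.
Option 1 regrets: 15.1, 0.0, 0.8, 7.6 → max 15.1
Option 2 regrets: 0.0, 1.2, 4.4, 1.5 → max 4.4
Option 3 regrets: 5.7, 12.2, 0.2, 0.0 → max 12.2
Option 4 regrets: 10.5, 11.8, 3.0, 11.3 → max 11.8
Option 5 regrets: 8.3, 10.7, 6.6, 2.4 → max 10.7
Option 6 regrets: 4.8, 5.6, 0.0, 13.5 → max 13.5
Smallest max regret = 4.4 → Option 2.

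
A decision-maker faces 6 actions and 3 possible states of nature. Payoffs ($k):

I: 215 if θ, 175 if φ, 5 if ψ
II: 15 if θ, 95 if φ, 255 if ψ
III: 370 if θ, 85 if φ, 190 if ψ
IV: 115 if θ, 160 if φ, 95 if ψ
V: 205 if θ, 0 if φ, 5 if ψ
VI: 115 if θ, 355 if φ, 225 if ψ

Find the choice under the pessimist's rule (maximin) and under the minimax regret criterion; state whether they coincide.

maximin → VI; minimax regret → I (disagree)

Row minima: I=5, II=15, III=85, IV=95, V=0, VI=115
Best worst-case = 115 → VI.
Column bests: θ=370, φ=355, ψ=255.
I regrets: 155, 180, 250 → max 250
II regrets: 355, 260, 0 → max 355
III regrets: 0, 270, 65 → max 270
IV regrets: 255, 195, 160 → max 255
V regrets: 165, 355, 250 → max 355
VI regrets: 255, 0, 30 → max 255
Smallest max regret = 250 → I.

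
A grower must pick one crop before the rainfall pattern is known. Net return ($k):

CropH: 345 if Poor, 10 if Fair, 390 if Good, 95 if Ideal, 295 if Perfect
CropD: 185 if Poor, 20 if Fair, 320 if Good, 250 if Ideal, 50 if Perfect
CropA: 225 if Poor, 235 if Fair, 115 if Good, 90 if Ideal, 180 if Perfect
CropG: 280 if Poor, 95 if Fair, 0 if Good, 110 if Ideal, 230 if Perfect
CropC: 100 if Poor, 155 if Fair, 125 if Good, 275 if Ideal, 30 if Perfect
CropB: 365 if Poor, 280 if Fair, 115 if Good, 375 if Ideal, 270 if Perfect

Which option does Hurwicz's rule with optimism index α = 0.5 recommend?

CropH: 0.5·390 + 0.5·10 = 200
CropD: 0.5·320 + 0.5·20 = 170
CropA: 0.5·235 + 0.5·90 = 162.5
CropG: 0.5·280 + 0.5·0 = 140
CropC: 0.5·275 + 0.5·30 = 152.5
CropB: 0.5·375 + 0.5·115 = 245
Highest Hurwicz score = 245 → CropB.

CropB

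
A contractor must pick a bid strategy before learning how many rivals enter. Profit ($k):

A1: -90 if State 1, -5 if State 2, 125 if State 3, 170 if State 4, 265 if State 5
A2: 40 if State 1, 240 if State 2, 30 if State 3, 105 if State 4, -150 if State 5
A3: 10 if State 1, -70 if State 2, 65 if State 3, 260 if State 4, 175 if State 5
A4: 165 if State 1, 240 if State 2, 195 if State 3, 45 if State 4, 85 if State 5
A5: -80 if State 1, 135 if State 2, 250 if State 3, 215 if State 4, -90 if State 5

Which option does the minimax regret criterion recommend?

Column bests: State 1=165, State 2=240, State 3=250, State 4=260, State 5=265.
A1 regrets: 255, 245, 125, 90, 0 → max 255
A2 regrets: 125, 0, 220, 155, 415 → max 415
A3 regrets: 155, 310, 185, 0, 90 → max 310
A4 regrets: 0, 0, 55, 215, 180 → max 215
A5 regrets: 245, 105, 0, 45, 355 → max 355
Smallest max regret = 215 → A4.

A4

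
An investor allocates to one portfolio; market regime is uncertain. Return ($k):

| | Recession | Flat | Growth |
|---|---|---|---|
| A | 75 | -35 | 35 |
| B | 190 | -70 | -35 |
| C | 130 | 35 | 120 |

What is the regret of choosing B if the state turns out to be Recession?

0

Best payoff under Recession is 190.
Regret = 190 − 190 = 0.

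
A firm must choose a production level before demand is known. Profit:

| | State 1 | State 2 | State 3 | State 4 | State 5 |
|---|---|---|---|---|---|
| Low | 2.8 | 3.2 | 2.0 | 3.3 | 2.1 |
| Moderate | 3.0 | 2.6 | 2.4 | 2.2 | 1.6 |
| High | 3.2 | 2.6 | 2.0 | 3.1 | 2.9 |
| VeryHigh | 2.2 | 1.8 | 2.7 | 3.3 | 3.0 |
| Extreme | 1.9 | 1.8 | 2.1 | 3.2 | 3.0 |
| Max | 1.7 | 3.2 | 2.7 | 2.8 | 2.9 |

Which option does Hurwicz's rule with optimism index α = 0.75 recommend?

Low

Low: 0.75·3.3 + 0.25·2.0 = 2.975
Moderate: 0.75·3.0 + 0.25·1.6 = 2.65
High: 0.75·3.2 + 0.25·2.0 = 2.9
VeryHigh: 0.75·3.3 + 0.25·1.8 = 2.925
Extreme: 0.75·3.2 + 0.25·1.8 = 2.85
Max: 0.75·3.2 + 0.25·1.7 = 2.825
Highest Hurwicz score = 2.975 → Low.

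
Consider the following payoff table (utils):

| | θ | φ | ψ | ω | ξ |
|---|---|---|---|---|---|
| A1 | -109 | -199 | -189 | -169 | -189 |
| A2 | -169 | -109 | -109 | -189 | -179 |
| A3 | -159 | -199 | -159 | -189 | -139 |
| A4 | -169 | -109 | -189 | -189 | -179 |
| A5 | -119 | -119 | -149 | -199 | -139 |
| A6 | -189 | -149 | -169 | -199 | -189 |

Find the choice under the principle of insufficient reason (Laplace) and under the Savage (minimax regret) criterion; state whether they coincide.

laplace → A5; minimax regret → A5 (agree)

Row averages: A1=-171, A2=-151, A3=-169, A4=-167, A5=-145, A6=-179
Highest average = -145 → A5.
Column bests: θ=-109, φ=-109, ψ=-109, ω=-169, ξ=-139.
A1 regrets: 0, 90, 80, 0, 50 → max 90
A2 regrets: 60, 0, 0, 20, 40 → max 60
A3 regrets: 50, 90, 50, 20, 0 → max 90
A4 regrets: 60, 0, 80, 20, 40 → max 80
A5 regrets: 10, 10, 40, 30, 0 → max 40
A6 regrets: 80, 40, 60, 30, 50 → max 80
Smallest max regret = 40 → A5.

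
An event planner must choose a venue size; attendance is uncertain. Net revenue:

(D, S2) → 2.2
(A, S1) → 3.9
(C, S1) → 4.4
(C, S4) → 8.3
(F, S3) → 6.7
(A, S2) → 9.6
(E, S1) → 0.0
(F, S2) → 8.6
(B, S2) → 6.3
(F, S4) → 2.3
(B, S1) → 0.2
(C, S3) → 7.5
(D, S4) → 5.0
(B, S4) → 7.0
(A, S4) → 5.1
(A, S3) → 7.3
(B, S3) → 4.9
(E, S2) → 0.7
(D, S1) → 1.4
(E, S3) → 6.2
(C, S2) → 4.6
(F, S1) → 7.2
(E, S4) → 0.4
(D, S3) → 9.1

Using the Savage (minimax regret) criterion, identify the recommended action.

A

Column bests: S1=7.2, S2=9.6, S3=9.1, S4=8.3.
A regrets: 3.3, 0.0, 1.8, 3.2 → max 3.3
B regrets: 7.0, 3.3, 4.2, 1.3 → max 7.0
C regrets: 2.8, 5.0, 1.6, 0.0 → max 5.0
D regrets: 5.8, 7.4, 0.0, 3.3 → max 7.4
E regrets: 7.2, 8.9, 2.9, 7.9 → max 8.9
F regrets: 0.0, 1.0, 2.4, 6.0 → max 6.0
Smallest max regret = 3.3 → A.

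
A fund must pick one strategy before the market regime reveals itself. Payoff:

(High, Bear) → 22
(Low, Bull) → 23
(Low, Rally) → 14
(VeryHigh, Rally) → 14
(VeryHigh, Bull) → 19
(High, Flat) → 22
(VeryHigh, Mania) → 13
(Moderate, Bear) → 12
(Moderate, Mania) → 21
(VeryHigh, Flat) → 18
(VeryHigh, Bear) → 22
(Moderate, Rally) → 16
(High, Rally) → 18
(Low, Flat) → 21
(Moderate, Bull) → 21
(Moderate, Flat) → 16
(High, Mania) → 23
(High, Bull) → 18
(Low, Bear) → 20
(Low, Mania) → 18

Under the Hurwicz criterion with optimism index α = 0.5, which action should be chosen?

Low: 0.5·23 + 0.5·14 = 18.5
Moderate: 0.5·21 + 0.5·12 = 16.5
High: 0.5·23 + 0.5·18 = 20.5
VeryHigh: 0.5·22 + 0.5·13 = 17.5
Highest Hurwicz score = 20.5 → High.

High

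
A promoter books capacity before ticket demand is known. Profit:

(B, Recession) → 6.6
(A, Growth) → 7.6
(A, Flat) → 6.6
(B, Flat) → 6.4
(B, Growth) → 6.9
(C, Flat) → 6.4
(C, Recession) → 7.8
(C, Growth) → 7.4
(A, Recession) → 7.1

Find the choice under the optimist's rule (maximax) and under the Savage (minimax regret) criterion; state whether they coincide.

maximax → C; minimax regret → C (agree)

Row maxima: A=7.6, B=6.9, C=7.8
Best best-case = 7.8 → C.
Column bests: Recession=7.8, Flat=6.6, Growth=7.6.
A regrets: 0.7, 0.0, 0.0 → max 0.7
B regrets: 1.2, 0.2, 0.7 → max 1.2
C regrets: 0.0, 0.2, 0.2 → max 0.2
Smallest max regret = 0.2 → C.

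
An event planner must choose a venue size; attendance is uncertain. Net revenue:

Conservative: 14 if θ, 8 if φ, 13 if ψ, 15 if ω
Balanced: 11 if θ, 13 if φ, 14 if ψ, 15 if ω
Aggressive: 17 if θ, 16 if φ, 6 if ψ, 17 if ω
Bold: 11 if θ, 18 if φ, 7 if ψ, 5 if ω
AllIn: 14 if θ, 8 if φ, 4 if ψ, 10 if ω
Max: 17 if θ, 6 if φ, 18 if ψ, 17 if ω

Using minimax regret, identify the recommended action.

Column bests: θ=17, φ=18, ψ=18, ω=17.
Conservative regrets: 3, 10, 5, 2 → max 10
Balanced regrets: 6, 5, 4, 2 → max 6
Aggressive regrets: 0, 2, 12, 0 → max 12
Bold regrets: 6, 0, 11, 12 → max 12
AllIn regrets: 3, 10, 14, 7 → max 14
Max regrets: 0, 12, 0, 0 → max 12
Smallest max regret = 6 → Balanced.

Balanced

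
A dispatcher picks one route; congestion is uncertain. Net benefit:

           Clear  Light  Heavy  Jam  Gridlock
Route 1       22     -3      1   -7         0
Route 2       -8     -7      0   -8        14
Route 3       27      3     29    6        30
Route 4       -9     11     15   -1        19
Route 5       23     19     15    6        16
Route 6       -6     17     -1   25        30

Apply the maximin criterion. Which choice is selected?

Row minima: Route 1=-7, Route 2=-8, Route 3=3, Route 4=-9, Route 5=6, Route 6=-6
Best worst-case = 6 → Route 5.

Route 5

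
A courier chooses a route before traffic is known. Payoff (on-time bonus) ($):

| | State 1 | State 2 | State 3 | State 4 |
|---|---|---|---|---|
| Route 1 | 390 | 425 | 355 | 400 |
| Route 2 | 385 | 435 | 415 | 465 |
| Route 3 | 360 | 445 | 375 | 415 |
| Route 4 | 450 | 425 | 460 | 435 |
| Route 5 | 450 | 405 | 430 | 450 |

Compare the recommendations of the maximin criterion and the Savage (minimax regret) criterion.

maximin → Route 4; minimax regret → Route 4 (agree)

Row minima: Route 1=355, Route 2=385, Route 3=360, Route 4=425, Route 5=405
Best worst-case = 425 → Route 4.
Column bests: State 1=450, State 2=445, State 3=460, State 4=465.
Route 1 regrets: 60, 20, 105, 65 → max 105
Route 2 regrets: 65, 10, 45, 0 → max 65
Route 3 regrets: 90, 0, 85, 50 → max 90
Route 4 regrets: 0, 20, 0, 30 → max 30
Route 5 regrets: 0, 40, 30, 15 → max 40
Smallest max regret = 30 → Route 4.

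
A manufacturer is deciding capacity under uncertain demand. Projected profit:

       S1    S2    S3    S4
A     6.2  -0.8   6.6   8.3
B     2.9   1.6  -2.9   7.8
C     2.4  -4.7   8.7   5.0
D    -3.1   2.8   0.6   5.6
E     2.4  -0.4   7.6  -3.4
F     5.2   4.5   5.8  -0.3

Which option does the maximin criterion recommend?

Row minima: A=-0.8, B=-2.9, C=-4.7, D=-3.1, E=-3.4, F=-0.3
Best worst-case = -0.3 → F.

F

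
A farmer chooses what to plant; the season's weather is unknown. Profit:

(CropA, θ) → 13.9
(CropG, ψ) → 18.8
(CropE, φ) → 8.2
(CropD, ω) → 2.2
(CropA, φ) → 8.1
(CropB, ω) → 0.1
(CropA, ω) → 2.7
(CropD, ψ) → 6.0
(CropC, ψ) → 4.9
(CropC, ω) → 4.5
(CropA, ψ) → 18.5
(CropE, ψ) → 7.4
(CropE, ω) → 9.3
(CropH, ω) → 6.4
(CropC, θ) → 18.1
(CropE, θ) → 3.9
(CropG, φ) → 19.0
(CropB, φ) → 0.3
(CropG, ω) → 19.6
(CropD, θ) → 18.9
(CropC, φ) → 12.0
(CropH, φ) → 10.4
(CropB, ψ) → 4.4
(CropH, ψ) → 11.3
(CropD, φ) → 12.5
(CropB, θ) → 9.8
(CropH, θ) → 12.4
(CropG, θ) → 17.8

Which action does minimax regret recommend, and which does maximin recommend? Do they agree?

minimax regret → CropG; maximin → CropG (agree)

Column bests: θ=18.9, φ=19.0, ψ=18.8, ω=19.6.
CropG regrets: 1.1, 0.0, 0.0, 0.0 → max 1.1
CropC regrets: 0.8, 7.0, 13.9, 15.1 → max 15.1
CropA regrets: 5.0, 10.9, 0.3, 16.9 → max 16.9
CropE regrets: 15.0, 10.8, 11.4, 10.3 → max 15.0
CropH regrets: 6.5, 8.6, 7.5, 13.2 → max 13.2
CropB regrets: 9.1, 18.7, 14.4, 19.5 → max 19.5
CropD regrets: 0.0, 6.5, 12.8, 17.4 → max 17.4
Smallest max regret = 1.1 → CropG.
Row minima: CropG=17.8, CropC=4.5, CropA=2.7, CropE=3.9, CropH=6.4, CropB=0.1, CropD=2.2
Best worst-case = 17.8 → CropG.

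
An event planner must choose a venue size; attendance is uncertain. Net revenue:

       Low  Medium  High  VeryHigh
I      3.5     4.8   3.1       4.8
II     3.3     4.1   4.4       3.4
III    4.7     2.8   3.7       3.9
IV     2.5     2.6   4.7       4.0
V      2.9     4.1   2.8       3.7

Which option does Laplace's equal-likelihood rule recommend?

Row averages: I=4.05, II=3.8, III=3.775, IV=3.45, V=3.375
Highest average = 4.05 → I.

I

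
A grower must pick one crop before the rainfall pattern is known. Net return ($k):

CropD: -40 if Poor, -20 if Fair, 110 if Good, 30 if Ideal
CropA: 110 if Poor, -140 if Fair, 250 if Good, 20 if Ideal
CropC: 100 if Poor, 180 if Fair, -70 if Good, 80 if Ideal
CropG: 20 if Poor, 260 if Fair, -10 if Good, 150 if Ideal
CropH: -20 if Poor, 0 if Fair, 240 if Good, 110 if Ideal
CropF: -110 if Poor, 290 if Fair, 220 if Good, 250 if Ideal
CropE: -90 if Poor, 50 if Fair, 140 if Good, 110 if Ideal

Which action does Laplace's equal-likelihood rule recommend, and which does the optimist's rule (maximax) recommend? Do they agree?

laplace → CropF; maximax → CropF (agree)

Row averages: CropD=20, CropA=60, CropC=72.5, CropG=105, CropH=82.5, CropF=162.5, CropE=52.5
Highest average = 162.5 → CropF.
Row maxima: CropD=110, CropA=250, CropC=180, CropG=260, CropH=240, CropF=290, CropE=140
Best best-case = 290 → CropF.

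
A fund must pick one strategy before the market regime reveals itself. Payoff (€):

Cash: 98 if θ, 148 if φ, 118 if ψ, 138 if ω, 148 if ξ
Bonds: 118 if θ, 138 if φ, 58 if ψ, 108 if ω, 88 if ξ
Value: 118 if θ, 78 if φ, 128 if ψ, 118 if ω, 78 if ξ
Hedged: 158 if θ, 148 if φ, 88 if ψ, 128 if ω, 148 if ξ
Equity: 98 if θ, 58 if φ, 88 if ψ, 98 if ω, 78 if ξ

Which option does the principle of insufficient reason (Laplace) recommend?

Row averages: Cash=130, Bonds=102, Value=104, Hedged=134, Equity=84
Highest average = 134 → Hedged.

Hedged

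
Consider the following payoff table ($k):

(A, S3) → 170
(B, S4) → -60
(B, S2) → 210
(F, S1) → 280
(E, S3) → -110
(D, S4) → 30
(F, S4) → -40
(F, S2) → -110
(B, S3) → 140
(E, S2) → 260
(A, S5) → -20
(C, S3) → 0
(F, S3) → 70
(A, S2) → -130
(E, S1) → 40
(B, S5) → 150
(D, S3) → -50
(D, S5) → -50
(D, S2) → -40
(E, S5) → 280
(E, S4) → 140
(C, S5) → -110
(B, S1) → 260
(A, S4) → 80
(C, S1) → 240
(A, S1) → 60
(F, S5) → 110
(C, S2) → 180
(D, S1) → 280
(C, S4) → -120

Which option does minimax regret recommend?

B

Column bests: S1=280, S2=260, S3=170, S4=140, S5=280.
A regrets: 220, 390, 0, 60, 300 → max 390
B regrets: 20, 50, 30, 200, 130 → max 200
C regrets: 40, 80, 170, 260, 390 → max 390
D regrets: 0, 300, 220, 110, 330 → max 330
E regrets: 240, 0, 280, 0, 0 → max 280
F regrets: 0, 370, 100, 180, 170 → max 370
Smallest max regret = 200 → B.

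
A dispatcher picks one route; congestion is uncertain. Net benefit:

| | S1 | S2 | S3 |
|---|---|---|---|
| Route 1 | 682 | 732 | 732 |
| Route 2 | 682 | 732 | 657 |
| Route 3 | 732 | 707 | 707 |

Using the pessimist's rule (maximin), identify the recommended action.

Row minima: Route 1=682, Route 2=657, Route 3=707
Best worst-case = 707 → Route 3.

Route 3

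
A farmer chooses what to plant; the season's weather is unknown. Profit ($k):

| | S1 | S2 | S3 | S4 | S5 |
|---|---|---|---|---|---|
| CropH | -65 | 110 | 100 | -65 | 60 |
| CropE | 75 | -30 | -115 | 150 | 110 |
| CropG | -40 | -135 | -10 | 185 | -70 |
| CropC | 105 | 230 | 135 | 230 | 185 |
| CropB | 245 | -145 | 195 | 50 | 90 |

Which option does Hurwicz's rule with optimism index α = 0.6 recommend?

CropC

CropH: 0.6·110 + 0.4·(-65) = 40
CropE: 0.6·150 + 0.4·(-115) = 44
CropG: 0.6·185 + 0.4·(-135) = 57
CropC: 0.6·230 + 0.4·105 = 180
CropB: 0.6·245 + 0.4·(-145) = 89
Highest Hurwicz score = 180 → CropC.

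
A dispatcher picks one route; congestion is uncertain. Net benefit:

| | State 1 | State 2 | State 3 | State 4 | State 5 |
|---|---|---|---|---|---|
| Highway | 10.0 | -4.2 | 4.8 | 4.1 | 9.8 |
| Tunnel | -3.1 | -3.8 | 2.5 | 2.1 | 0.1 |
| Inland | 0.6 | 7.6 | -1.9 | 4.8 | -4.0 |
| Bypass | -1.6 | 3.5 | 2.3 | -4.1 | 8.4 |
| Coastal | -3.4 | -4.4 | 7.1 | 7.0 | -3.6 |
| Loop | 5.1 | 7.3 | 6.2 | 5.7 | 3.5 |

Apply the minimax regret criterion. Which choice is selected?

Column bests: State 1=10.0, State 2=7.6, State 3=7.1, State 4=7.0, State 5=9.8.
Highway regrets: 0.0, 11.8, 2.3, 2.9, 0.0 → max 11.8
Tunnel regrets: 13.1, 11.4, 4.6, 4.9, 9.7 → max 13.1
Inland regrets: 9.4, 0.0, 9.0, 2.2, 13.8 → max 13.8
Bypass regrets: 11.6, 4.1, 4.8, 11.1, 1.4 → max 11.6
Coastal regrets: 13.4, 12.0, 0.0, 0.0, 13.4 → max 13.4
Loop regrets: 4.9, 0.3, 0.9, 1.3, 6.3 → max 6.3
Smallest max regret = 6.3 → Loop.

Loop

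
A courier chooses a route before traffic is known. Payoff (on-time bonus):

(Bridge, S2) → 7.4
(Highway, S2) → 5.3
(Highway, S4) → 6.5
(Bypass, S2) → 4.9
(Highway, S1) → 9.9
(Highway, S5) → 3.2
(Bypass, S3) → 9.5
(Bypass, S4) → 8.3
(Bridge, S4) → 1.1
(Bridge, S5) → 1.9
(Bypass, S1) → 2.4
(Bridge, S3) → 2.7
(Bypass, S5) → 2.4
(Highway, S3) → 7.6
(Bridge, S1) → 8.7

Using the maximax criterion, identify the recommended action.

Row maxima: Highway=9.9, Bypass=9.5, Bridge=8.7
Best best-case = 9.9 → Highway.

Highway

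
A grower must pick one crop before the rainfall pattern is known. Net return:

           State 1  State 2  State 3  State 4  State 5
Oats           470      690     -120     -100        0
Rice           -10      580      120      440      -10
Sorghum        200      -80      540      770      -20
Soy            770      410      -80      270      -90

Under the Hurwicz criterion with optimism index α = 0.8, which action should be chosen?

Sorghum

Oats: 0.8·690 + 0.2·(-120) = 528
Rice: 0.8·580 + 0.2·(-10) = 462
Sorghum: 0.8·770 + 0.2·(-80) = 600
Soy: 0.8·770 + 0.2·(-90) = 598
Highest Hurwicz score = 600 → Sorghum.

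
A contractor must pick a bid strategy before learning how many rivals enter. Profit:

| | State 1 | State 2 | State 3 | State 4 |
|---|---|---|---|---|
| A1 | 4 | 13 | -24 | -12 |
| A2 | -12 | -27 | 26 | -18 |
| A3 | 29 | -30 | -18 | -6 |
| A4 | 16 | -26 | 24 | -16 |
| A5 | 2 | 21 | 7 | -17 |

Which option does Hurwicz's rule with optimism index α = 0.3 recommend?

A5

A1: 0.3·13 + 0.7·(-24) = -12.9
A2: 0.3·26 + 0.7·(-27) = -11.1
A3: 0.3·29 + 0.7·(-30) = -12.3
A4: 0.3·24 + 0.7·(-26) = -11
A5: 0.3·21 + 0.7·(-17) = -5.6
Highest Hurwicz score = -5.6 → A5.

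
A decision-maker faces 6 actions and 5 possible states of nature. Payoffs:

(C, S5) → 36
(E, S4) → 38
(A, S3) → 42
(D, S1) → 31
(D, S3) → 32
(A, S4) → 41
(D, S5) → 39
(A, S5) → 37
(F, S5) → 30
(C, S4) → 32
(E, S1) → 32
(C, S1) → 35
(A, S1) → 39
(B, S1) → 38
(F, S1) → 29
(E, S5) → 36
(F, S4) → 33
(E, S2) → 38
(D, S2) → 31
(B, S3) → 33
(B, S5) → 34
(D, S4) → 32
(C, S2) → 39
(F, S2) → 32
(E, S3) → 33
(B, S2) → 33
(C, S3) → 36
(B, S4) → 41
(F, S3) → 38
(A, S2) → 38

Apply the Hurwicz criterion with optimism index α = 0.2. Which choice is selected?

A: 0.2·42 + 0.8·37 = 38
B: 0.2·41 + 0.8·33 = 34.6
C: 0.2·39 + 0.8·32 = 33.4
D: 0.2·39 + 0.8·31 = 32.6
E: 0.2·38 + 0.8·32 = 33.2
F: 0.2·38 + 0.8·29 = 30.8
Highest Hurwicz score = 38 → A.

A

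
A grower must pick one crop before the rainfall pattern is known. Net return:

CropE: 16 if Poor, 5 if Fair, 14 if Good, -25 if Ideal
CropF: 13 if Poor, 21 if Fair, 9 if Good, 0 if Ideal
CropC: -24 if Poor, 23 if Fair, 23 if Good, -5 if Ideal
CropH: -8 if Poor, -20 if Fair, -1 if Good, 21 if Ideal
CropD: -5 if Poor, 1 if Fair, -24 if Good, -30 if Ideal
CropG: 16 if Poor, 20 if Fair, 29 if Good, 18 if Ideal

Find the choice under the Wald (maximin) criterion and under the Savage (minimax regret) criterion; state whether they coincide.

maximin → CropG; minimax regret → CropG (agree)

Row minima: CropE=-25, CropF=0, CropC=-24, CropH=-20, CropD=-30, CropG=16
Best worst-case = 16 → CropG.
Column bests: Poor=16, Fair=23, Good=29, Ideal=21.
CropE regrets: 0, 18, 15, 46 → max 46
CropF regrets: 3, 2, 20, 21 → max 21
CropC regrets: 40, 0, 6, 26 → max 40
CropH regrets: 24, 43, 30, 0 → max 43
CropD regrets: 21, 22, 53, 51 → max 53
CropG regrets: 0, 3, 0, 3 → max 3
Smallest max regret = 3 → CropG.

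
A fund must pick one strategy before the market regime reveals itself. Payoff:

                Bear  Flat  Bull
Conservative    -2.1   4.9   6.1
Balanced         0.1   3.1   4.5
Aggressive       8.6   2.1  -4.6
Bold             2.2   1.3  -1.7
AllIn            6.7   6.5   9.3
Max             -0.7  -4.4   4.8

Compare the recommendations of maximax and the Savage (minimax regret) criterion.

maximax → AllIn; minimax regret → AllIn (agree)

Row maxima: Conservative=6.1, Balanced=4.5, Aggressive=8.6, Bold=2.2, AllIn=9.3, Max=4.8
Best best-case = 9.3 → AllIn.
Column bests: Bear=8.6, Flat=6.5, Bull=9.3.
Conservative regrets: 10.7, 1.6, 3.2 → max 10.7
Balanced regrets: 8.5, 3.4, 4.8 → max 8.5
Aggressive regrets: 0.0, 4.4, 13.9 → max 13.9
Bold regrets: 6.4, 5.2, 11.0 → max 11.0
AllIn regrets: 1.9, 0.0, 0.0 → max 1.9
Max regrets: 9.3, 10.9, 4.5 → max 10.9
Smallest max regret = 1.9 → AllIn.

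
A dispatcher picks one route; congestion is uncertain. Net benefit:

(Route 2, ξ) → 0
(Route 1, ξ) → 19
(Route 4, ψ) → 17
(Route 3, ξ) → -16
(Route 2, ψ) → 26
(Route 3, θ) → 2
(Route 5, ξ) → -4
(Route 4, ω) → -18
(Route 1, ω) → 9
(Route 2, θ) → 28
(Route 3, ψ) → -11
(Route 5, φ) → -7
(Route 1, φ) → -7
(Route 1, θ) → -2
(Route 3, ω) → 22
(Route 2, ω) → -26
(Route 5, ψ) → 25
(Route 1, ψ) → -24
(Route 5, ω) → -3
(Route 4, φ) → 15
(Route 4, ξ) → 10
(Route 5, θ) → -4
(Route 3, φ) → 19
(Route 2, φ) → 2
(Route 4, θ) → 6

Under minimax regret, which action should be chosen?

Route 5

Column bests: θ=28, φ=19, ψ=26, ω=22, ξ=19.
Route 1 regrets: 30, 26, 50, 13, 0 → max 50
Route 2 regrets: 0, 17, 0, 48, 19 → max 48
Route 3 regrets: 26, 0, 37, 0, 35 → max 37
Route 4 regrets: 22, 4, 9, 40, 9 → max 40
Route 5 regrets: 32, 26, 1, 25, 23 → max 32
Smallest max regret = 32 → Route 5.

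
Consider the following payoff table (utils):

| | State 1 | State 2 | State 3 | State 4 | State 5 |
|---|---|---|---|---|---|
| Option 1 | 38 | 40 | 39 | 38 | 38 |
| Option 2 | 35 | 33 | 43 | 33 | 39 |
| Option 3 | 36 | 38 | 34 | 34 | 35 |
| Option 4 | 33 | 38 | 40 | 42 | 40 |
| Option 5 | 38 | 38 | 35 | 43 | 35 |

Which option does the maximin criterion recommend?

Row minima: Option 1=38, Option 2=33, Option 3=34, Option 4=33, Option 5=35
Best worst-case = 38 → Option 1.

Option 1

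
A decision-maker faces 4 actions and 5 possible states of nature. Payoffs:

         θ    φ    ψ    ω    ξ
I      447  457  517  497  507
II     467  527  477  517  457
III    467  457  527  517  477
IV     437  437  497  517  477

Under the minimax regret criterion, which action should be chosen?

Column bests: θ=467, φ=527, ψ=527, ω=517, ξ=507.
I regrets: 20, 70, 10, 20, 0 → max 70
II regrets: 0, 0, 50, 0, 50 → max 50
III regrets: 0, 70, 0, 0, 30 → max 70
IV regrets: 30, 90, 30, 0, 30 → max 90
Smallest max regret = 50 → II.

II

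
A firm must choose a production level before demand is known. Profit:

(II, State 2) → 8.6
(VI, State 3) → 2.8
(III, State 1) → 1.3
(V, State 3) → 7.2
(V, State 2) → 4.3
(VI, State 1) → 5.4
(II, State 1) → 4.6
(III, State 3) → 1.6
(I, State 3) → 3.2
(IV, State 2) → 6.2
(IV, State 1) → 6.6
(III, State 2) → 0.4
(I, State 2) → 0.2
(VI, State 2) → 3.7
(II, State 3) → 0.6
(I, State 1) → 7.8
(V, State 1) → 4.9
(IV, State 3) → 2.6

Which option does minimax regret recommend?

V

Column bests: State 1=7.8, State 2=8.6, State 3=7.2.
I regrets: 0.0, 8.4, 4.0 → max 8.4
II regrets: 3.2, 0.0, 6.6 → max 6.6
III regrets: 6.5, 8.2, 5.6 → max 8.2
IV regrets: 1.2, 2.4, 4.6 → max 4.6
V regrets: 2.9, 4.3, 0.0 → max 4.3
VI regrets: 2.4, 4.9, 4.4 → max 4.9
Smallest max regret = 4.3 → V.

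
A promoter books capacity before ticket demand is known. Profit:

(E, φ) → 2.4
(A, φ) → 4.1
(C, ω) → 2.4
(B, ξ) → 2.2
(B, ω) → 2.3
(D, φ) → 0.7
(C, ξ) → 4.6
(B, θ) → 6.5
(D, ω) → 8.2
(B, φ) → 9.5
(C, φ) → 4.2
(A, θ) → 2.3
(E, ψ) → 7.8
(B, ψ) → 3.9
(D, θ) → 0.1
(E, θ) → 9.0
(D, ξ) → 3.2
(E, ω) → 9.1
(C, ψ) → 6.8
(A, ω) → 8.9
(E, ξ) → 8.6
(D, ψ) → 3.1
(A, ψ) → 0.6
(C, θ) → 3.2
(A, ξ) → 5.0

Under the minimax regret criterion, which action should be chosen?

C

Column bests: θ=9.0, φ=9.5, ψ=7.8, ω=9.1, ξ=8.6.
A regrets: 6.7, 5.4, 7.2, 0.2, 3.6 → max 7.2
B regrets: 2.5, 0.0, 3.9, 6.8, 6.4 → max 6.8
C regrets: 5.8, 5.3, 1.0, 6.7, 4.0 → max 6.7
D regrets: 8.9, 8.8, 4.7, 0.9, 5.4 → max 8.9
E regrets: 0.0, 7.1, 0.0, 0.0, 0.0 → max 7.1
Smallest max regret = 6.7 → C.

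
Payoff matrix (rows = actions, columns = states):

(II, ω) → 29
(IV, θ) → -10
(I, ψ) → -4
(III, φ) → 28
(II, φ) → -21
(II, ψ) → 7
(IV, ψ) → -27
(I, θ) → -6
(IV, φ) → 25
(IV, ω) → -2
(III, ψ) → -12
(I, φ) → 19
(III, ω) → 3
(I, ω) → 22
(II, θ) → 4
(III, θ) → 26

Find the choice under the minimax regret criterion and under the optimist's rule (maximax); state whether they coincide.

Column bests: θ=26, φ=28, ψ=7, ω=29.
I regrets: 32, 9, 11, 7 → max 32
II regrets: 22, 49, 0, 0 → max 49
III regrets: 0, 0, 19, 26 → max 26
IV regrets: 36, 3, 34, 31 → max 36
Smallest max regret = 26 → III.
Row maxima: I=22, II=29, III=28, IV=25
Best best-case = 29 → II.

minimax regret → III; maximax → II (disagree)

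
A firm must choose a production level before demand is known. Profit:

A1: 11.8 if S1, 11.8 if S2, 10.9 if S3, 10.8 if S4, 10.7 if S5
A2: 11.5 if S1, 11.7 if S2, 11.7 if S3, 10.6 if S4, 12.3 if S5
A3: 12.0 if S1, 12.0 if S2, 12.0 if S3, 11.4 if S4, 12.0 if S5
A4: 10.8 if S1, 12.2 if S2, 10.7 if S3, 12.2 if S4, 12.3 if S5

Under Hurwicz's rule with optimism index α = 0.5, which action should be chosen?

A1: 0.5·11.8 + 0.5·10.7 = 11.25
A2: 0.5·12.3 + 0.5·10.6 = 11.45
A3: 0.5·12.0 + 0.5·11.4 = 11.7
A4: 0.5·12.3 + 0.5·10.7 = 11.5
Highest Hurwicz score = 11.7 → A3.

A3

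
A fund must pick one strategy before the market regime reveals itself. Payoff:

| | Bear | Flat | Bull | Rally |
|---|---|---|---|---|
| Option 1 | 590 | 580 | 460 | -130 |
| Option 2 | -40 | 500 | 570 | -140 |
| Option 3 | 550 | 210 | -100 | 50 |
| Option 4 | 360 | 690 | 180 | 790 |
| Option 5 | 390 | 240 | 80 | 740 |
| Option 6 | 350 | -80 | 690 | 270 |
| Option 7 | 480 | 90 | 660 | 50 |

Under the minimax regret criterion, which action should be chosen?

Column bests: Bear=590, Flat=690, Bull=690, Rally=790.
Option 1 regrets: 0, 110, 230, 920 → max 920
Option 2 regrets: 630, 190, 120, 930 → max 930
Option 3 regrets: 40, 480, 790, 740 → max 790
Option 4 regrets: 230, 0, 510, 0 → max 510
Option 5 regrets: 200, 450, 610, 50 → max 610
Option 6 regrets: 240, 770, 0, 520 → max 770
Option 7 regrets: 110, 600, 30, 740 → max 740
Smallest max regret = 510 → Option 4.

Option 4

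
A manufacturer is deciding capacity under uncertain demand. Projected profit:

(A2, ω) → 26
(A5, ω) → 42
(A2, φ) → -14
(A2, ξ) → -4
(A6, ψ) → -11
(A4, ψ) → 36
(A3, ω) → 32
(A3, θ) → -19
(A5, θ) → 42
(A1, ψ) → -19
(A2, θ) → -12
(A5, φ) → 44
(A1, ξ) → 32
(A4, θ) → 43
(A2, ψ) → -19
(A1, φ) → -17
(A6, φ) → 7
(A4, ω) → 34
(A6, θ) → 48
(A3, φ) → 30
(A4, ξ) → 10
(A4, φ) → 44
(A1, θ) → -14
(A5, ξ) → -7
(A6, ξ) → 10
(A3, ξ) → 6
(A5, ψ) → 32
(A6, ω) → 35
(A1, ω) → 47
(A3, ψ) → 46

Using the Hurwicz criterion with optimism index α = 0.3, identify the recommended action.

A1: 0.3·47 + 0.7·(-19) = 0.8
A2: 0.3·26 + 0.7·(-19) = -5.5
A3: 0.3·46 + 0.7·(-19) = 0.5
A4: 0.3·44 + 0.7·10 = 20.2
A5: 0.3·44 + 0.7·(-7) = 8.3
A6: 0.3·48 + 0.7·(-11) = 6.7
Highest Hurwicz score = 20.2 → A4.

A4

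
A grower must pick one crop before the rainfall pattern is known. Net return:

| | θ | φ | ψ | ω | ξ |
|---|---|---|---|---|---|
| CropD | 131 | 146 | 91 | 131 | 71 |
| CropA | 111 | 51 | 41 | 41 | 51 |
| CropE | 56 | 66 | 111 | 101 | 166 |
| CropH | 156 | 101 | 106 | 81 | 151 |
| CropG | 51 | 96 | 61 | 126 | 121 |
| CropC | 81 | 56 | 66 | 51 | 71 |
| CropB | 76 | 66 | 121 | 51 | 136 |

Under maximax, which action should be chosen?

Row maxima: CropD=146, CropA=111, CropE=166, CropH=156, CropG=126, CropC=81, CropB=136
Best best-case = 166 → CropE.

CropE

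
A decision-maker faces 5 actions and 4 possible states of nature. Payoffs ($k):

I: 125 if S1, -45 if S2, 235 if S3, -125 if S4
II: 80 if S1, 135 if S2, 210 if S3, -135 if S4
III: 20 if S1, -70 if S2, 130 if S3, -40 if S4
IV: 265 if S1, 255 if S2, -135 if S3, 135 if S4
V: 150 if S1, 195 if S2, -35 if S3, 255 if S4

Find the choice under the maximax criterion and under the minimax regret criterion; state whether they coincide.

Row maxima: I=235, II=210, III=130, IV=265, V=255
Best best-case = 265 → IV.
Column bests: S1=265, S2=255, S3=235, S4=255.
I regrets: 140, 300, 0, 380 → max 380
II regrets: 185, 120, 25, 390 → max 390
III regrets: 245, 325, 105, 295 → max 325
IV regrets: 0, 0, 370, 120 → max 370
V regrets: 115, 60, 270, 0 → max 270
Smallest max regret = 270 → V.

maximax → IV; minimax regret → V (disagree)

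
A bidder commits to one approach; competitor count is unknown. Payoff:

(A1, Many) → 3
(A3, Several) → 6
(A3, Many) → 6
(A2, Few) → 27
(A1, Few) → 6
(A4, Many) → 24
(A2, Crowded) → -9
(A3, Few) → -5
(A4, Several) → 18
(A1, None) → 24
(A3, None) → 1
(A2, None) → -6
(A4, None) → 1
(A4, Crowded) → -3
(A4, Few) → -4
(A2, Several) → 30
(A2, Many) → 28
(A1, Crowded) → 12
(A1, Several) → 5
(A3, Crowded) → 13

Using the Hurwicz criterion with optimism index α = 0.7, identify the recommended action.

A1: 0.7·24 + 0.3·3 = 17.7
A2: 0.7·30 + 0.3·(-9) = 18.3
A3: 0.7·13 + 0.3·(-5) = 7.6
A4: 0.7·24 + 0.3·(-4) = 15.6
Highest Hurwicz score = 18.3 → A2.

A2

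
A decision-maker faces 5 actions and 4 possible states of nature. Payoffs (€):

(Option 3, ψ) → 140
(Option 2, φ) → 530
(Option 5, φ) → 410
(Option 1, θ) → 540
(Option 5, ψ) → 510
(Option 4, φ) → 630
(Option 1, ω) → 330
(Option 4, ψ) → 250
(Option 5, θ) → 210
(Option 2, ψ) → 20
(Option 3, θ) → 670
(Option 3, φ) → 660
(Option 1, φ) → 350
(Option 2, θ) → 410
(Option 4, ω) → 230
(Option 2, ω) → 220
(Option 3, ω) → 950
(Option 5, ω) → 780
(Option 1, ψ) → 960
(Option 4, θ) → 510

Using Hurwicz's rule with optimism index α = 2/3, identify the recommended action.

Option 1: 2/3·960 + 1/3·330 = 750
Option 2: 2/3·530 + 1/3·20 = 360
Option 3: 2/3·950 + 1/3·140 = 680
Option 4: 2/3·630 + 1/3·230 = 1490/3
Option 5: 2/3·780 + 1/3·210 = 590
Highest Hurwicz score = 750 → Option 1.

Option 1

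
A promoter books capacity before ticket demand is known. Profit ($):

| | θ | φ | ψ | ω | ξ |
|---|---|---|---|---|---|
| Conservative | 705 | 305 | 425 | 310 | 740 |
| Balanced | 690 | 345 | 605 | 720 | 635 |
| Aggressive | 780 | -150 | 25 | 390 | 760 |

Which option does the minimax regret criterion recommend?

Column bests: θ=780, φ=345, ψ=605, ω=720, ξ=760.
Conservative regrets: 75, 40, 180, 410, 20 → max 410
Balanced regrets: 90, 0, 0, 0, 125 → max 125
Aggressive regrets: 0, 495, 580, 330, 0 → max 580
Smallest max regret = 125 → Balanced.

Balanced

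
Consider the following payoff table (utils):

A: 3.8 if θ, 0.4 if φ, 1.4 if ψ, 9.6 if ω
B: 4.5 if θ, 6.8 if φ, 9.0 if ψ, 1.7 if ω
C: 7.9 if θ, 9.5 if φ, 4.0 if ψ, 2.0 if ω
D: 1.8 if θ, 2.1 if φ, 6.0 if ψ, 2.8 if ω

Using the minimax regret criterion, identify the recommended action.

Column bests: θ=7.9, φ=9.5, ψ=9.0, ω=9.6.
A regrets: 4.1, 9.1, 7.6, 0.0 → max 9.1
B regrets: 3.4, 2.7, 0.0, 7.9 → max 7.9
C regrets: 0.0, 0.0, 5.0, 7.6 → max 7.6
D regrets: 6.1, 7.4, 3.0, 6.8 → max 7.4
Smallest max regret = 7.4 → D.

D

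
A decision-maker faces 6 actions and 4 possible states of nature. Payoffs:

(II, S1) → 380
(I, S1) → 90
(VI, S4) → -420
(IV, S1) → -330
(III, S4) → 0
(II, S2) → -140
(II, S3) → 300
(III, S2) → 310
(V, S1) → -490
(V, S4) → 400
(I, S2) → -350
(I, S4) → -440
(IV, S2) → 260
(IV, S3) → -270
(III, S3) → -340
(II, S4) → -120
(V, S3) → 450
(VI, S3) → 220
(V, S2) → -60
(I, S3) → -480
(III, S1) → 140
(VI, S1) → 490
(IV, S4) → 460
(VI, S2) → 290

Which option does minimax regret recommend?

II

Column bests: S1=490, S2=310, S3=450, S4=460.
I regrets: 400, 660, 930, 900 → max 930
II regrets: 110, 450, 150, 580 → max 580
III regrets: 350, 0, 790, 460 → max 790
IV regrets: 820, 50, 720, 0 → max 820
V regrets: 980, 370, 0, 60 → max 980
VI regrets: 0, 20, 230, 880 → max 880
Smallest max regret = 580 → II.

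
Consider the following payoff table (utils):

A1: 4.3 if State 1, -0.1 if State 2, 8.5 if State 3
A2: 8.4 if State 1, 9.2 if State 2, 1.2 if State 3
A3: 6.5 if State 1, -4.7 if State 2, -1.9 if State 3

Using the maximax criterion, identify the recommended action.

Row maxima: A1=8.5, A2=9.2, A3=6.5
Best best-case = 9.2 → A2.

A2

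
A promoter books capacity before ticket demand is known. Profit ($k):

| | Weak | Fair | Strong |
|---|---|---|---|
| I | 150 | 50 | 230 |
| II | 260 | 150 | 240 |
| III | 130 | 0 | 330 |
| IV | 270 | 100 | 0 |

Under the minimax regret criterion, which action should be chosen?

Column bests: Weak=270, Fair=150, Strong=330.
I regrets: 120, 100, 100 → max 120
II regrets: 10, 0, 90 → max 90
III regrets: 140, 150, 0 → max 150
IV regrets: 0, 50, 330 → max 330
Smallest max regret = 90 → II.

II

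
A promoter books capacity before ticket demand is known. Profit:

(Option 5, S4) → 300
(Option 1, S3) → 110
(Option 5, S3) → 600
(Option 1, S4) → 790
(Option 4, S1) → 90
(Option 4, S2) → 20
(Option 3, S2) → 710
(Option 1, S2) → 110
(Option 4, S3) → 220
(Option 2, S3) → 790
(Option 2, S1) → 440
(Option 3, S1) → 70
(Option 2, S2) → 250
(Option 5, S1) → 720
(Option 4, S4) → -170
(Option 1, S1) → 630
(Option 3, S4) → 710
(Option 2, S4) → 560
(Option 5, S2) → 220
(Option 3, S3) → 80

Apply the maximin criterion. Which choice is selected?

Option 2

Row minima: Option 1=110, Option 2=250, Option 3=70, Option 4=-170, Option 5=220
Best worst-case = 250 → Option 2.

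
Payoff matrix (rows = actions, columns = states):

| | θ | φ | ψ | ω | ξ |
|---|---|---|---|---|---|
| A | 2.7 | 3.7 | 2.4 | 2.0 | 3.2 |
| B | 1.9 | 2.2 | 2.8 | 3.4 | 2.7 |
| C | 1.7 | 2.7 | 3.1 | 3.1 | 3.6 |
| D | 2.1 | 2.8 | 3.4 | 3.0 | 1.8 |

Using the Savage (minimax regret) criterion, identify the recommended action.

C

Column bests: θ=2.7, φ=3.7, ψ=3.4, ω=3.4, ξ=3.6.
A regrets: 0.0, 0.0, 1.0, 1.4, 0.4 → max 1.4
B regrets: 0.8, 1.5, 0.6, 0.0, 0.9 → max 1.5
C regrets: 1.0, 1.0, 0.3, 0.3, 0.0 → max 1.0
D regrets: 0.6, 0.9, 0.0, 0.4, 1.8 → max 1.8
Smallest max regret = 1.0 → C.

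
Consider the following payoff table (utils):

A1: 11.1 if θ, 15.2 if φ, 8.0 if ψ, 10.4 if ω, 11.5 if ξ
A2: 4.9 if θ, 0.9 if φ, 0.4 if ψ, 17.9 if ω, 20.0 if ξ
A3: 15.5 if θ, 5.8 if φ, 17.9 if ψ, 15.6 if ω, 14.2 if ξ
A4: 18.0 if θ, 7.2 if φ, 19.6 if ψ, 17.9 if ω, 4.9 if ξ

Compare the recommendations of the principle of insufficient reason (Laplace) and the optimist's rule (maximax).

Row averages: A1=11.24, A2=8.82, A3=13.8, A4=13.52
Highest average = 13.8 → A3.
Row maxima: A1=15.2, A2=20.0, A3=17.9, A4=19.6
Best best-case = 20.0 → A2.

laplace → A3; maximax → A2 (disagree)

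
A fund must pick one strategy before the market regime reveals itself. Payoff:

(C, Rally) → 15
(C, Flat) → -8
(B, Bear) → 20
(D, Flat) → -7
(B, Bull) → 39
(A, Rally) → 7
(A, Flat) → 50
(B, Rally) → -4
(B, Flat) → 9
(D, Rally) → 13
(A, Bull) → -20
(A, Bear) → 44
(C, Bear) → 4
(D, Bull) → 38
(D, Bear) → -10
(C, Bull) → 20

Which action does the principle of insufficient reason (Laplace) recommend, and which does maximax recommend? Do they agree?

Row averages: A=20.25, B=16, C=7.75, D=8.5
Highest average = 20.25 → A.
Row maxima: A=50, B=39, C=20, D=38
Best best-case = 50 → A.

laplace → A; maximax → A (agree)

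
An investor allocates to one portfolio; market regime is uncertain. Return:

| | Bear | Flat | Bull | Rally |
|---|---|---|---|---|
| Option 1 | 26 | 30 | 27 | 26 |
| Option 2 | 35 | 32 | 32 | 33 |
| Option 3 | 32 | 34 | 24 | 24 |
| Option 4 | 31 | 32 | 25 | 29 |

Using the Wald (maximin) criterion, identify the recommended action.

Row minima: Option 1=26, Option 2=32, Option 3=24, Option 4=25
Best worst-case = 32 → Option 2.

Option 2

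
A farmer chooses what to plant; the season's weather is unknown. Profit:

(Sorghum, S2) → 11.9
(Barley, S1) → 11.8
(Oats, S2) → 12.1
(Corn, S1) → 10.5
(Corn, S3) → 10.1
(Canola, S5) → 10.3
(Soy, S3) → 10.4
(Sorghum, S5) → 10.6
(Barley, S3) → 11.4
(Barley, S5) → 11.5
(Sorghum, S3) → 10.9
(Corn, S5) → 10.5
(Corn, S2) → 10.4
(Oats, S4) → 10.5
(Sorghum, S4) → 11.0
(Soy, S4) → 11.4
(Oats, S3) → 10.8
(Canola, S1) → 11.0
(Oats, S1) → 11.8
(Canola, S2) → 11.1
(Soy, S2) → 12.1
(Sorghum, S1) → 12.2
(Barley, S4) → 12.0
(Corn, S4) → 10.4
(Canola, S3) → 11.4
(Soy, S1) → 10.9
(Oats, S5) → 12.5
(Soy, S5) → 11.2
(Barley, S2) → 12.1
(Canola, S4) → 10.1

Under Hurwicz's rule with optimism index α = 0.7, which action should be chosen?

Oats

Soy: 0.7·12.1 + 0.3·10.4 = 11.59
Sorghum: 0.7·12.2 + 0.3·10.6 = 11.72
Canola: 0.7·11.4 + 0.3·10.1 = 11.01
Corn: 0.7·10.5 + 0.3·10.1 = 10.38
Oats: 0.7·12.5 + 0.3·10.5 = 11.9
Barley: 0.7·12.1 + 0.3·11.4 = 11.89
Highest Hurwicz score = 11.9 → Oats.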